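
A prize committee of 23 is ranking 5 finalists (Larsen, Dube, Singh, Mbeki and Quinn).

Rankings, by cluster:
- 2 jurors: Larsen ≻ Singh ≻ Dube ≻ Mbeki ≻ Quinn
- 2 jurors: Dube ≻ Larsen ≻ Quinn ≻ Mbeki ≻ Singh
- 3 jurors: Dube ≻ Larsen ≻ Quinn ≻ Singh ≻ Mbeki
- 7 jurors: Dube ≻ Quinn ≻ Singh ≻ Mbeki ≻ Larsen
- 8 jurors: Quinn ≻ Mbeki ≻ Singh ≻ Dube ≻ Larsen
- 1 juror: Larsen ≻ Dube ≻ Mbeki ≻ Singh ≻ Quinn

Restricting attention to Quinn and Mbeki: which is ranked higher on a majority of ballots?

Ballots ranking Quinn above Mbeki: 2 + 3 + 7 + 8 = 20.
Ballots ranking Mbeki above Quinn: 23 − 20 = 3.
Quinn wins the head-to-head 20–3.

Quinn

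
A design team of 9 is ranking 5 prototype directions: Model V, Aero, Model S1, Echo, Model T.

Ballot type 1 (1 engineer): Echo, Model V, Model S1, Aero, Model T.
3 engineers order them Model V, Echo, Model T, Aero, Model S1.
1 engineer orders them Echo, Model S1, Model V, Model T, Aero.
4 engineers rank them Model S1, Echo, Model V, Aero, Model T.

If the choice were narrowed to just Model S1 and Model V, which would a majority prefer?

Ballots ranking Model S1 above Model V: 1 + 4 = 5.
Ballots ranking Model V above Model S1: 9 − 5 = 4.
Model S1 wins the head-to-head 5–4.

Model S1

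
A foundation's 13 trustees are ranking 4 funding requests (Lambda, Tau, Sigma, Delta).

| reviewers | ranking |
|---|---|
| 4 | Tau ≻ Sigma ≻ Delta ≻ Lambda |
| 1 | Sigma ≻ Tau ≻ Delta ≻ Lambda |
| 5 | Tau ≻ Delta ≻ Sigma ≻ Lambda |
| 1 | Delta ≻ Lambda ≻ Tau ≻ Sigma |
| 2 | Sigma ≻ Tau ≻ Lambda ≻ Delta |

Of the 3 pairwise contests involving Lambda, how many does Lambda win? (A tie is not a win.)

0

Lambda against each rival (13 reviewers):
Lambda vs Tau: 1 to 12, Tau.
Lambda vs Sigma: 1 to 12, Sigma.
Lambda vs Delta: 2 for Lambda, 11 for Delta — Delta by 11–2.
Lambda beats no one; loses to Tau, Sigma, Delta — 0 pairwise wins.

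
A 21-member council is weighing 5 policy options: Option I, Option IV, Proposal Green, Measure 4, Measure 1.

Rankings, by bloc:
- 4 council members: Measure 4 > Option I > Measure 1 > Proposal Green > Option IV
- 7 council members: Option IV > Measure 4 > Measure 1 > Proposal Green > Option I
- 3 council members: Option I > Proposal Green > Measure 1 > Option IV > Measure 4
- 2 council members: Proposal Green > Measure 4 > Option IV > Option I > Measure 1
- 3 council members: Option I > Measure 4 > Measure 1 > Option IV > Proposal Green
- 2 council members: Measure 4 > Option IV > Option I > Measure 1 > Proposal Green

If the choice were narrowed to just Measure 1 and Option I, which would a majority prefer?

Option I

Ballots ranking Measure 1 above Option I: 7.
Ballots ranking Option I above Measure 1: 21 − 7 = 14.
Option I wins the head-to-head 14–7.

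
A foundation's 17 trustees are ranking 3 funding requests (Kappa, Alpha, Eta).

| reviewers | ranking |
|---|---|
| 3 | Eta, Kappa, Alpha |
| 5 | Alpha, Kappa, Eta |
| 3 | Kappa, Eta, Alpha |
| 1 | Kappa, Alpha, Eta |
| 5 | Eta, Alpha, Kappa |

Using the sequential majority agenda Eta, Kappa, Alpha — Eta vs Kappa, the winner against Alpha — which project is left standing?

Round 1: Eta vs Kappa — 8–9, Kappa advances.
Round 2: Kappa vs Alpha — 7–10, Alpha advances.
Alpha survives the agenda.

Alpha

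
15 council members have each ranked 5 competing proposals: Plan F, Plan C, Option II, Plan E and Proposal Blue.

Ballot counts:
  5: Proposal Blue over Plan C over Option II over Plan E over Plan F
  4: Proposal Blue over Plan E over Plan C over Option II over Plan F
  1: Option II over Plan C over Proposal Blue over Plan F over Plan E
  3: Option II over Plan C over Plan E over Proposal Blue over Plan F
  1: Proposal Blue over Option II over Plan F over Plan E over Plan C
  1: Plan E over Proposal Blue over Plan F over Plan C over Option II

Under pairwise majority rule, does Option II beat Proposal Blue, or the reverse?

Proposal Blue

Ballots ranking Option II above Proposal Blue: 1 + 3 = 4.
Ballots ranking Proposal Blue above Option II: 15 − 4 = 11.
Proposal Blue wins the head-to-head 11–4.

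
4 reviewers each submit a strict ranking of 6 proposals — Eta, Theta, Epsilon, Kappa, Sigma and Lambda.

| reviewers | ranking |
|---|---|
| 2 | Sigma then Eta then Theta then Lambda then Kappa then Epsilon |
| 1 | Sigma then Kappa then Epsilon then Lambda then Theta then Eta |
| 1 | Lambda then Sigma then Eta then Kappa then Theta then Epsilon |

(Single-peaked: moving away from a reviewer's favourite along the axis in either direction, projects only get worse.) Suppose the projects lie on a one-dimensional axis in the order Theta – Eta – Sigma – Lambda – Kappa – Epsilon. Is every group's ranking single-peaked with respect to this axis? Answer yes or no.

no

Axis positions: Theta=1, Eta=2, Sigma=3, Lambda=4, Kappa=5, Epsilon=6.
Group 1 (peak Sigma at position 3): ranking walks positions 3-2-1-4-5-6, expanding outward from the peak — single-peaked.
Group 2: ranking walks positions 3-5-6-4-1-2; Kappa is ranked above Lambda even though Lambda lies between Kappa and the peak Sigma on the axis — preferences dip and rise again. Not single-peaked.
Group 3 (peak Lambda at position 4): ranking walks positions 4-3-2-5-1-6, expanding outward from the peak — single-peaked.
Group 2 violates single-peakedness, so the profile is not single-peaked on this axis.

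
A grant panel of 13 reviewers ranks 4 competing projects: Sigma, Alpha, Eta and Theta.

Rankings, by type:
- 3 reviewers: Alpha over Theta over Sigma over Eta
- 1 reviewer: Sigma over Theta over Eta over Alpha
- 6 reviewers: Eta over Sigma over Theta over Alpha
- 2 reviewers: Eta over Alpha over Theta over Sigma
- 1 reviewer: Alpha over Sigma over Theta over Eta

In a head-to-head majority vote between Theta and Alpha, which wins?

Theta

Ballots ranking Theta above Alpha: 1 + 6 = 7.
Ballots ranking Alpha above Theta: 13 − 7 = 6.
Theta wins the head-to-head 7–6.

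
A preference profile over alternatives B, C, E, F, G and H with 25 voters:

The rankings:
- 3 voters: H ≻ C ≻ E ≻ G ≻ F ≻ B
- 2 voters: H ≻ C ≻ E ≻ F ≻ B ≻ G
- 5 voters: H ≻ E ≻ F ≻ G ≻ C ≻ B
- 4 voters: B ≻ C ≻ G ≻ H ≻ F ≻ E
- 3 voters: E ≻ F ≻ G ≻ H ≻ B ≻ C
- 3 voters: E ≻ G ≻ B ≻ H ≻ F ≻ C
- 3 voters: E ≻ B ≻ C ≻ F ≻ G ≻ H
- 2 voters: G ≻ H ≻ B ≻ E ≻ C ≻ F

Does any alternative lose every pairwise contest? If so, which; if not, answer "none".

none

Pairwise majorities:
B vs C: B, 15–10.
B vs E: 6 to 19, E.
B vs F: 12 to 13, F.
B vs G: 9 to 16, G.
B vs H: H, 15–10.
C vs E: C is ranked higher on 3+2+4 = 9 ballots, E on 16. E wins 16–9.
C vs F: C is ranked higher on 3+2+4+3+2 = 14 ballots, F on 11. C wins 14–11.
C vs G: 12 to 13, G.
C vs H: H wins 18–7.
E vs F: E preferred on 21 ballots; E wins 21–4.
E vs G: 19 to 6, E.
E vs H: H wins 16–9.
F vs G: F wins 13–12.
F–H: H 19–6.
G vs H: 15 to 10, G.
No alternative is winless: B beats C; C beats F; E beats B; F beats B; G beats B; H beats B. There is no Condorcet loser.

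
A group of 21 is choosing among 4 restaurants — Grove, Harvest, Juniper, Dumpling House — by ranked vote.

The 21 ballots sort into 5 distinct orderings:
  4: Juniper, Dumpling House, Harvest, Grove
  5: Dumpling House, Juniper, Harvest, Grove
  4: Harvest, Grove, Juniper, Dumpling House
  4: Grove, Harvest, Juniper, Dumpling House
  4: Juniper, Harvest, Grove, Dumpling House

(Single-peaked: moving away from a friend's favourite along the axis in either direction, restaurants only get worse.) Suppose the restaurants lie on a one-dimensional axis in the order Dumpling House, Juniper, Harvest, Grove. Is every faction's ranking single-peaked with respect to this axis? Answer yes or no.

yes

Axis positions: Dumpling House=1, Juniper=2, Harvest=3, Grove=4.
Faction 1 (peak Juniper at position 2): ranking walks positions 2-1-3-4, expanding outward from the peak — single-peaked.
Faction 2 (peak Dumpling House at position 1): ranking walks positions 1-2-3-4, expanding outward from the peak — single-peaked.
Faction 3 (peak Harvest at position 3): ranking walks positions 3-4-2-1, expanding outward from the peak — single-peaked.
Faction 4 (peak Grove at position 4): ranking walks positions 4-3-2-1, expanding outward from the peak — single-peaked.
Faction 5 (peak Juniper at position 2): ranking walks positions 2-3-4-1, expanding outward from the peak — single-peaked.
Every ranking is single-peaked on this axis.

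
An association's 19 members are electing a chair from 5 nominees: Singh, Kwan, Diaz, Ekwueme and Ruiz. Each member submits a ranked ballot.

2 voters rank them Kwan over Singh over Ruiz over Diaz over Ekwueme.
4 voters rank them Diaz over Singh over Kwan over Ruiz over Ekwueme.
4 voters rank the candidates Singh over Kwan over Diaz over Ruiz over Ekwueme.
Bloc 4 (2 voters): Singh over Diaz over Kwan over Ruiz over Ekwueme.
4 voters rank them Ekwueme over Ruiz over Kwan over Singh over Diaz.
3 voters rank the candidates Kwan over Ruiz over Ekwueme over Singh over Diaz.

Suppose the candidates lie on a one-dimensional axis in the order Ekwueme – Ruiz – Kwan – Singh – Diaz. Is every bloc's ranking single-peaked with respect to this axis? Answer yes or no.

Axis positions: Ekwueme=1, Ruiz=2, Kwan=3, Singh=4, Diaz=5.
Bloc 1 (peak Kwan at position 3): ranking walks positions 3-4-2-5-1, expanding outward from the peak — single-peaked.
Bloc 2 (peak Diaz at position 5): ranking walks positions 5-4-3-2-1, expanding outward from the peak — single-peaked.
Bloc 3 (peak Singh at position 4): ranking walks positions 4-3-5-2-1, expanding outward from the peak — single-peaked.
Bloc 4 (peak Singh at position 4): ranking walks positions 4-5-3-2-1, expanding outward from the peak — single-peaked.
Bloc 5 (peak Ekwueme at position 1): ranking walks positions 1-2-3-4-5, expanding outward from the peak — single-peaked.
Bloc 6 (peak Kwan at position 3): ranking walks positions 3-2-1-4-5, expanding outward from the peak — single-peaked.
Every ranking is single-peaked on this axis.

yes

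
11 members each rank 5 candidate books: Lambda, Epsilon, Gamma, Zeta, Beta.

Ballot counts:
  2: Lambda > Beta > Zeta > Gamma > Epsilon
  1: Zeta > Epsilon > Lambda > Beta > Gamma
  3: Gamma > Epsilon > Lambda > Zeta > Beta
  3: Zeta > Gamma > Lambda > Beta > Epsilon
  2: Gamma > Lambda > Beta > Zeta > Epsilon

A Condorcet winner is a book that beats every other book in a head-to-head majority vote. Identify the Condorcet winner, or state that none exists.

none

Check each pair by majority over 11 ballots:
Lambda vs Epsilon: Lambda is ranked higher on 2+3+2 = 7 ballots, Epsilon on 4. Lambda wins 7–4.
Lambda vs Gamma: 3 to 8, Gamma.
Lambda vs Zeta: Lambda is ranked higher on 2+3+2 = 7 ballots, Zeta on 4. Lambda wins 7–4.
Lambda vs Beta: Lambda is ranked higher on 2+1+3+3+2 = 11 ballots, Beta on 0. Lambda wins 11–0.
Epsilon–Gamma: Gamma 10–1.
Epsilon vs Zeta: Zeta, 8–3.
Epsilon–Beta: Beta 7–4.
Gamma vs Zeta: Gamma is ranked higher on 3+2 = 5 ballots, Zeta on 6. Zeta wins 6–5.
Gamma–Beta: Gamma 8–3.
Zeta vs Beta: Zeta preferred on 1+3+3 = 7 ballots; Zeta wins 7–4.
Each book drops at least one matchup (Lambda loses to Gamma; Epsilon loses to Lambda; Gamma loses to Zeta; Zeta loses to Lambda; Beta loses to Lambda); the cycle Lambda beats Zeta beats Gamma beats Lambda rules out a Condorcet winner.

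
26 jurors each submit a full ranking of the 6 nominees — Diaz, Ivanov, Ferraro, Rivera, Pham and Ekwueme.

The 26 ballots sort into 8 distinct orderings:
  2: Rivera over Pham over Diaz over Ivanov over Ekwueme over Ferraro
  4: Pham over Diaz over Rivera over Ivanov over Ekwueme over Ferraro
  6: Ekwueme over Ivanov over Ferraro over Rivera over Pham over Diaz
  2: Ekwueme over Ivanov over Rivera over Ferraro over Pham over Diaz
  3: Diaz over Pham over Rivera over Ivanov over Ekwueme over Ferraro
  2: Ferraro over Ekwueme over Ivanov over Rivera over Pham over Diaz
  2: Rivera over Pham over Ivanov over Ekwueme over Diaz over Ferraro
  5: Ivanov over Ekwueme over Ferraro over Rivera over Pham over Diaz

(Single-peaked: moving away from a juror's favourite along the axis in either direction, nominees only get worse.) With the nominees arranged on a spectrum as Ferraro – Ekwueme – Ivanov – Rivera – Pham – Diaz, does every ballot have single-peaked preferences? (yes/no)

yes

Axis positions: Ferraro=1, Ekwueme=2, Ivanov=3, Rivera=4, Pham=5, Diaz=6.
Type 1 (peak Rivera at position 4): ranking walks positions 4-5-6-3-2-1, expanding outward from the peak — single-peaked.
Type 2 (peak Pham at position 5): ranking walks positions 5-6-4-3-2-1, expanding outward from the peak — single-peaked.
Type 3 (peak Ekwueme at position 2): ranking walks positions 2-3-1-4-5-6, expanding outward from the peak — single-peaked.
Type 4 (peak Ekwueme at position 2): ranking walks positions 2-3-4-1-5-6, expanding outward from the peak — single-peaked.
Type 5 (peak Diaz at position 6): ranking walks positions 6-5-4-3-2-1, expanding outward from the peak — single-peaked.
Type 6 (peak Ferraro at position 1): ranking walks positions 1-2-3-4-5-6, expanding outward from the peak — single-peaked.
Type 7 (peak Rivera at position 4): ranking walks positions 4-5-3-2-6-1, expanding outward from the peak — single-peaked.
Type 8 (peak Ivanov at position 3): ranking walks positions 3-2-1-4-5-6, expanding outward from the peak — single-peaked.
Every ranking is single-peaked on this axis.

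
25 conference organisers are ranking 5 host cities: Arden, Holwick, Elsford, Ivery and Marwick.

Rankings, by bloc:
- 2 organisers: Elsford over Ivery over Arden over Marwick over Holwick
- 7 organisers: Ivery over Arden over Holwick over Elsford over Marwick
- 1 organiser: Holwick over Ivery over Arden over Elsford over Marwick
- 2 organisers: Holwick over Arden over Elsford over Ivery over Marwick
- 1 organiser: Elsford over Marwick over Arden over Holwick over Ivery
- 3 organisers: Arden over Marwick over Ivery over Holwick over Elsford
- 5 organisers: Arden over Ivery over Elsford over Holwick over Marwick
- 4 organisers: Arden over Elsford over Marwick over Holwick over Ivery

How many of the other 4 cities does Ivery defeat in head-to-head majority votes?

3

Ivery against each rival (25 organisers):
Ivery vs Arden: Arden wins 15–10.
Ivery vs Holwick: Ivery wins 17–8.
Ivery vs Elsford: Ivery preferred on 7+1+3+5 = 16 ballots; Ivery wins 16–9.
Ivery vs Marwick: Ivery preferred on 2+7+1+2+5 = 17 ballots; Ivery wins 17–8.
Ivery beats Holwick, Elsford, Marwick; loses to Arden — 3 pairwise wins.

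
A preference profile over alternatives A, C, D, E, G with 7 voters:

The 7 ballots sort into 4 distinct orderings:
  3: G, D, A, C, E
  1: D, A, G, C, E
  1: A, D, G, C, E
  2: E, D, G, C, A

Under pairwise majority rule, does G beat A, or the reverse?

G

Ballots ranking G above A: 3 + 2 = 5.
Ballots ranking A above G: 7 − 5 = 2.
G wins the head-to-head 5–2.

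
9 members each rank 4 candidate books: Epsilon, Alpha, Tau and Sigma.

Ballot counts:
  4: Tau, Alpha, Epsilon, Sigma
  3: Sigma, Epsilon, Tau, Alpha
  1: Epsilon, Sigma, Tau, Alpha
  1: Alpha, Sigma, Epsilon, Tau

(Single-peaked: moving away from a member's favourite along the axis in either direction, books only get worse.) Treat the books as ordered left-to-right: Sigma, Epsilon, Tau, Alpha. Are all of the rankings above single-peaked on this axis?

no

Axis positions: Sigma=1, Epsilon=2, Tau=3, Alpha=4.
Group 1 (peak Tau at position 3): ranking walks positions 3-4-2-1, expanding outward from the peak — single-peaked.
Group 2 (peak Sigma at position 1): ranking walks positions 1-2-3-4, expanding outward from the peak — single-peaked.
Group 3 (peak Epsilon at position 2): ranking walks positions 2-1-3-4, expanding outward from the peak — single-peaked.
Group 4: ranking walks positions 4-1-2-3; Sigma is ranked above Tau even though Tau lies between Sigma and the peak Alpha on the axis — preferences dip and rise again. Not single-peaked.
Group 4 violates single-peakedness, so the profile is not single-peaked on this axis.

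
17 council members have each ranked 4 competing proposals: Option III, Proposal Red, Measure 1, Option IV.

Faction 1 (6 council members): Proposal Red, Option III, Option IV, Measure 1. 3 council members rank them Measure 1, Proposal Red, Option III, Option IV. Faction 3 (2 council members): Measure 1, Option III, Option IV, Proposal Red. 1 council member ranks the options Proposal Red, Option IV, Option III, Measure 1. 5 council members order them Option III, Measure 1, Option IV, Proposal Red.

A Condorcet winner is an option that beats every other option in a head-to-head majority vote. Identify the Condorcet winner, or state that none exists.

none

Head-to-head results (17 council members):
Option III vs Proposal Red: 7 to 10, Proposal Red.
Option III vs Measure 1: 12 to 5, Option III.
Option III vs Option IV: Option III is ranked higher on 6+3+2+5 = 16 ballots, Option IV on 1. Option III wins 16–1.
Proposal Red vs Measure 1: 7 to 10, Measure 1.
Proposal Red vs Option IV: 6+3+1 = 10 for Proposal Red, 7 for Option IV — Proposal Red by 10–7.
Measure 1 vs Option IV: 10 to 7, Measure 1.
No option is unbeaten: Option III loses to Proposal Red; Proposal Red loses to Measure 1; Measure 1 loses to Option III; Option IV loses to Option III. In particular Option III > Measure 1 > Proposal Red > Option III is a majority cycle — no Condorcet winner exists.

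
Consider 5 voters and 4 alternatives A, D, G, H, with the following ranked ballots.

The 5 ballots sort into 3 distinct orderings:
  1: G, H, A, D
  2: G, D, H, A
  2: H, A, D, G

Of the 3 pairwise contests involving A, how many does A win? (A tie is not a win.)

1

A against each rival (5 voters):
A vs D: A, 3–2.
A vs G: G, 3–2.
A vs H: A is ranked higher on 0 ballots, H on 5. H wins 5–0.
A beats D; loses to G, H — 1 pairwise win.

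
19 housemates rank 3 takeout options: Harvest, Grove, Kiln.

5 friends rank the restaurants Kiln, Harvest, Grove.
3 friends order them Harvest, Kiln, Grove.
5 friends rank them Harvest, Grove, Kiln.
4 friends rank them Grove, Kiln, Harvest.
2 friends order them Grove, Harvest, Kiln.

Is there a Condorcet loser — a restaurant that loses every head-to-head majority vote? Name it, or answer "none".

Kiln

Head-to-head results (19 friends):
Harvest vs Grove: Harvest wins 13–6.
Harvest vs Kiln: Harvest, 10–9.
Grove vs Kiln: Grove wins 11–8.
Only Kiln has no wins; Kiln is the Condorcet loser.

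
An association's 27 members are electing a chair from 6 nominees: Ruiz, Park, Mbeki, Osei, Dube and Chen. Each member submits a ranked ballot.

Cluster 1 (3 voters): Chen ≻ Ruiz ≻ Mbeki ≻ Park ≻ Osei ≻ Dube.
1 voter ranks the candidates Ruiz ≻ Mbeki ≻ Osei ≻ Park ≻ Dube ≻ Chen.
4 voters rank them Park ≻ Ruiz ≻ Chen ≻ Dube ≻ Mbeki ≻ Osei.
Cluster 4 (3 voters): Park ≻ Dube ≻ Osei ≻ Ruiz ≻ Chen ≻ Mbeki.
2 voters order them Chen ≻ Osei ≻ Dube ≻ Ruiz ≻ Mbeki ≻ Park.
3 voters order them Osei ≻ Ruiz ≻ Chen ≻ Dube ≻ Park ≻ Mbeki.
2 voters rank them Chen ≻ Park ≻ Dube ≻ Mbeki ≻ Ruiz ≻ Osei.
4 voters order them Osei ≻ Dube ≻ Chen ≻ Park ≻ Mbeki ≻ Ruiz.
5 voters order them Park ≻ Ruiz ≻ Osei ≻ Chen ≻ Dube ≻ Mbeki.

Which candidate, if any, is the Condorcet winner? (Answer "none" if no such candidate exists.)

Head-to-head results (27 voters):
Ruiz vs Park: 3+1+2+3 = 9 for Ruiz, 18 for Park — Park by 18–9.
Ruiz vs Mbeki: 21 for Ruiz, 6 for Mbeki — Ruiz by 21–6.
Ruiz vs Osei: Ruiz is ranked higher on 3+1+4+2+5 = 15 ballots, Osei on 12. Ruiz wins 15–12.
Ruiz vs Dube: Ruiz preferred on 3+1+4+3+5 = 16 ballots; Ruiz wins 16–11.
Ruiz vs Chen: 16 to 11, Ruiz.
Park vs Mbeki: Park preferred on 4+3+3+2+4+5 = 21 ballots; Park wins 21–6.
Park vs Osei: Park is ranked higher on 3+4+3+2+5 = 17 ballots, Osei on 10. Park wins 17–10.
Park vs Dube: Park is ranked higher on 3+1+4+3+2+5 = 18 ballots, Dube on 9. Park wins 18–9.
Park vs Chen: 13 to 14, Chen.
Mbeki vs Osei: 3+1+4+2 = 10 for Mbeki, 17 for Osei — Osei by 17–10.
Mbeki vs Dube: Mbeki is ranked higher on 3+1 = 4 ballots, Dube on 23. Dube wins 23–4.
Mbeki vs Chen: Mbeki preferred on 1 ballot; Chen wins 26–1.
Osei vs Dube: 18 to 9, Osei.
Osei vs Chen: 16 to 11, Osei.
Dube vs Chen: 1+3+4 = 8 for Dube, 19 for Chen — Chen by 19–8.
Every candidate loses at least once (Ruiz loses to Park; Park loses to Chen; Mbeki loses to Ruiz; Osei loses to Ruiz; Dube loses to Ruiz; Chen loses to Ruiz). The majority relation contains the cycle Ruiz → Chen → Park → Ruiz, so there is no Condorcet winner.

none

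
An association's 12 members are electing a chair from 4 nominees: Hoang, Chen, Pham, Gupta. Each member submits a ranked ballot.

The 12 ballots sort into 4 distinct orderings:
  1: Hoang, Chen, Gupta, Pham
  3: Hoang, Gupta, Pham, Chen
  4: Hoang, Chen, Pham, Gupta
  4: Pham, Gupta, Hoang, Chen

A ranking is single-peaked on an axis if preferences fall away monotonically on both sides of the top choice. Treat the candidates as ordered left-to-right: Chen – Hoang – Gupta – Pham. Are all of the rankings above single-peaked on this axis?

no

Axis positions: Chen=1, Hoang=2, Gupta=3, Pham=4.
Faction 1 (peak Hoang at position 2): ranking walks positions 2-1-3-4, expanding outward from the peak — single-peaked.
Faction 2 (peak Hoang at position 2): ranking walks positions 2-3-4-1, expanding outward from the peak — single-peaked.
Faction 3: ranking walks positions 2-1-4-3; Pham is ranked above Gupta even though Gupta lies between Pham and the peak Hoang on the axis — preferences dip and rise again. Not single-peaked.
Faction 4 (peak Pham at position 4): ranking walks positions 4-3-2-1, expanding outward from the peak — single-peaked.
Faction 3 violates single-peakedness, so the profile is not single-peaked on this axis.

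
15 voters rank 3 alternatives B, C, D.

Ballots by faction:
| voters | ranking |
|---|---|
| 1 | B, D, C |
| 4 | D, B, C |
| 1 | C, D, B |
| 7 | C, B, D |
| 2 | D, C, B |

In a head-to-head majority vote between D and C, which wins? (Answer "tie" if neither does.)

Ballots ranking D above C: 1 + 4 + 2 = 7.
Ballots ranking C above D: 15 − 7 = 8.
C wins the head-to-head 8–7.

C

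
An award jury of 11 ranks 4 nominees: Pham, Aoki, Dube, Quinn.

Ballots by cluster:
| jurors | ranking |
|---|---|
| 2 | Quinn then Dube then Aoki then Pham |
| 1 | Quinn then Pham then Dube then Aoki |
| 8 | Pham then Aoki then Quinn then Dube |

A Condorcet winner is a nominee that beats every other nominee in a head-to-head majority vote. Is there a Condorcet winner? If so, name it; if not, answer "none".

Pham

Pairwise majorities:
Pham vs Aoki: Pham is ranked higher on 1+8 = 9 ballots, Aoki on 2. Pham wins 9–2.
Pham vs Dube: Pham is ranked higher on 1+8 = 9 ballots, Dube on 2. Pham wins 9–2.
Pham vs Quinn: Pham is ranked higher on 8 ballots, Quinn on 3. Pham wins 8–3.
Aoki vs Dube: Aoki preferred on 8 ballots; Aoki wins 8–3.
Aoki vs Quinn: 8 for Aoki, 3 for Quinn — Aoki by 8–3.
Dube vs Quinn: Dube is ranked higher on 0 ballots, Quinn on 11. Quinn wins 11–0.
Only Pham has no losses; Pham is the Condorcet winner.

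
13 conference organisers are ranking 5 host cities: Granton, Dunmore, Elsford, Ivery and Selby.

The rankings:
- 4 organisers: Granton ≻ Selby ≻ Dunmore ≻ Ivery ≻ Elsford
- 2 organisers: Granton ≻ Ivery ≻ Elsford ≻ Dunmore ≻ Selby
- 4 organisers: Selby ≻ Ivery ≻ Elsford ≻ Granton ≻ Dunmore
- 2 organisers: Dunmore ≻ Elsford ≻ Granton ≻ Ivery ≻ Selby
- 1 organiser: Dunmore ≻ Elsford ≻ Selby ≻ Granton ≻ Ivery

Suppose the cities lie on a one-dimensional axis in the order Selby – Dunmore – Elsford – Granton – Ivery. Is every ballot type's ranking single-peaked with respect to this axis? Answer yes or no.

Axis positions: Selby=1, Dunmore=2, Elsford=3, Granton=4, Ivery=5.
Ballot type 1: ranking walks positions 4-1-2-5-3; Selby is ranked above Elsford even though Elsford lies between Selby and the peak Granton on the axis — preferences dip and rise again. Not single-peaked.
Ballot type 2 (peak Granton at position 4): ranking walks positions 4-5-3-2-1, expanding outward from the peak — single-peaked.
Ballot type 3: ranking walks positions 1-5-3-4-2; Ivery is ranked above Dunmore even though Dunmore lies between Ivery and the peak Selby on the axis — preferences dip and rise again. Not single-peaked.
Ballot type 4 (peak Dunmore at position 2): ranking walks positions 2-3-4-5-1, expanding outward from the peak — single-peaked.
Ballot type 5 (peak Dunmore at position 2): ranking walks positions 2-3-1-4-5, expanding outward from the peak — single-peaked.
Ballot type 1 violates single-peakedness, so the profile is not single-peaked on this axis.

no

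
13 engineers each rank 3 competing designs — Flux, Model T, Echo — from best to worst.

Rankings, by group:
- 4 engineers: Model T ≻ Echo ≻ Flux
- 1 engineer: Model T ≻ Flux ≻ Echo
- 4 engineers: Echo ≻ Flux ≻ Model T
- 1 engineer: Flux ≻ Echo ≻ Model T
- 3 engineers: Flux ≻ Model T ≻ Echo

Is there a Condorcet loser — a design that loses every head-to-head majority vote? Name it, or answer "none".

Head-to-head results (13 engineers):
Flux vs Model T: 4+1+3 = 8 for Flux, 5 for Model T — Flux by 8–5.
Flux vs Echo: 1+1+3 = 5 for Flux, 8 for Echo — Echo by 8–5.
Model T–Echo: Model T 8–5.
Each design has at least one pairwise win (Flux beats Model T; Model T beats Echo; Echo beats Flux) — no Condorcet loser.

none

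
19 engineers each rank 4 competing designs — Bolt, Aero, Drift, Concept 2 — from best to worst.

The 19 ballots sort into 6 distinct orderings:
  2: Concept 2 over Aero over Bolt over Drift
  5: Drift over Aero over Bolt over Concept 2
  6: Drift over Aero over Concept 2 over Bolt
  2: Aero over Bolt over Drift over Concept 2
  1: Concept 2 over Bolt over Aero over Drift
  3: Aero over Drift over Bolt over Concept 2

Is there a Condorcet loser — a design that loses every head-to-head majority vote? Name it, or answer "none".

Pairwise majorities:
Bolt vs Aero: Bolt preferred on 1 ballot; Aero wins 18–1.
Bolt vs Drift: 5 to 14, Drift.
Bolt vs Concept 2: 10 to 9, Bolt.
Aero vs Drift: 2+2+1+3 = 8 for Aero, 11 for Drift — Drift by 11–8.
Aero–Concept 2: Aero 16–3.
Drift vs Concept 2: 16 to 3, Drift.
Concept 2 loses to every other design — it is the Condorcet loser.

Concept 2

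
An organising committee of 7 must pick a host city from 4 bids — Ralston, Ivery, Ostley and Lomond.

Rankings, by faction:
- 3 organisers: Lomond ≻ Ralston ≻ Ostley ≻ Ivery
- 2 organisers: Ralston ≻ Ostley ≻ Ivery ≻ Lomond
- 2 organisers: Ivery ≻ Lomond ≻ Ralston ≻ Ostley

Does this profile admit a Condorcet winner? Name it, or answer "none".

none

Head-to-head results (7 organisers):
Ralston vs Ivery: Ralston is ranked higher on 3+2 = 5 ballots, Ivery on 2. Ralston wins 5–2.
Ralston vs Ostley: 3+2+2 = 7 for Ralston, 0 for Ostley — Ralston by 7–0.
Ralston vs Lomond: 2 to 5, Lomond.
Ivery vs Ostley: 2 to 5, Ostley.
Ivery vs Lomond: 4 to 3, Ivery.
Ostley–Lomond: Lomond 5–2.
Each city drops at least one matchup (Ralston loses to Lomond; Ivery loses to Ralston; Ostley loses to Ralston; Lomond loses to Ivery); the cycle Ralston → Ivery → Lomond → Ralston rules out a Condorcet winner.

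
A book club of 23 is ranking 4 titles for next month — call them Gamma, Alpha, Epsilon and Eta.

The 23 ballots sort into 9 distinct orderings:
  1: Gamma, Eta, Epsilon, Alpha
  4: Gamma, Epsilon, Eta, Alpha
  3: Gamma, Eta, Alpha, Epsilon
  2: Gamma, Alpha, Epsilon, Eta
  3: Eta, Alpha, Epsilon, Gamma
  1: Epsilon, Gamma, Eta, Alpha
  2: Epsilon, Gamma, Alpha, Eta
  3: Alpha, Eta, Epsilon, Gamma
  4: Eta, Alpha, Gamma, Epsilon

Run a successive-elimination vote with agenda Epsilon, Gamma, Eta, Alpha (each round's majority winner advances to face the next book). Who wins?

Gamma

Round 1: Epsilon vs Gamma — 9–14, Gamma advances.
Round 2: Gamma vs Eta — 13–10, Gamma advances.
Round 3: Gamma vs Alpha — 13–10, Gamma advances.
The agenda winner is Gamma.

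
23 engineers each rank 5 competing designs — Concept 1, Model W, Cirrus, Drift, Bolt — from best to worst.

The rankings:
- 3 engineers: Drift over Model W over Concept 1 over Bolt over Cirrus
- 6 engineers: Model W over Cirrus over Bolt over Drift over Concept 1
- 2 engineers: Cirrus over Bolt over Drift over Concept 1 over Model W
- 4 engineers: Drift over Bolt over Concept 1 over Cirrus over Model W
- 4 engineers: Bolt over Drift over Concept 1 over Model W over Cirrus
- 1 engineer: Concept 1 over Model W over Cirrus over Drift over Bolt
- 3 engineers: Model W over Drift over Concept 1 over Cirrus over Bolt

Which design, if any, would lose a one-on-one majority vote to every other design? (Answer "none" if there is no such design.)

none

Head-to-head results (23 engineers):
Concept 1 vs Model W: 2+4+4+1 = 11 for Concept 1, 12 for Model W — Model W by 12–11.
Concept 1 vs Cirrus: 15 to 8, Concept 1.
Concept 1–Drift: Drift 22–1.
Concept 1 vs Bolt: 7 to 16, Bolt.
Model W vs Cirrus: 3+6+4+1+3 = 17 for Model W, 6 for Cirrus — Model W by 17–6.
Model W vs Drift: 6+1+3 = 10 for Model W, 13 for Drift — Drift by 13–10.
Model W vs Bolt: Model W is ranked higher on 3+6+1+3 = 13 ballots, Bolt on 10. Model W wins 13–10.
Cirrus vs Drift: Drift, 14–9.
Cirrus vs Bolt: 12 to 11, Cirrus.
Drift–Bolt: Bolt 12–11.
Each design has at least one pairwise win (Concept 1 beats Cirrus; Model W beats Concept 1; Cirrus beats Bolt; Drift beats Concept 1; Bolt beats Concept 1) — no Condorcet loser.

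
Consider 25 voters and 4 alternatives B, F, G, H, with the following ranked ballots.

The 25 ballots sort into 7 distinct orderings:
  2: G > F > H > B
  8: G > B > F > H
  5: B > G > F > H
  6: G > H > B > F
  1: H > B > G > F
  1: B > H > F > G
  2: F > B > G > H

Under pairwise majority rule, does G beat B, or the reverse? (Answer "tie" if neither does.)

Ballots ranking G above B: 2 + 8 + 6 = 16.
Ballots ranking B above G: 25 − 16 = 9.
G wins the head-to-head 16–9.

G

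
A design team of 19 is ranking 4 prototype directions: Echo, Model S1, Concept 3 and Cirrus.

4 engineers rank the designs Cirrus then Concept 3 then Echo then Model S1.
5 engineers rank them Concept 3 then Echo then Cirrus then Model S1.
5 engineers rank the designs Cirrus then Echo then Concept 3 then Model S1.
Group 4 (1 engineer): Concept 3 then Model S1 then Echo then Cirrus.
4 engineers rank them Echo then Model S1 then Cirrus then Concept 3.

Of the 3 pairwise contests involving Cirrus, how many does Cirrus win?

2

Cirrus against each rival (19 engineers):
Cirrus vs Echo: 9 to 10, Echo.
Cirrus vs Model S1: Cirrus is ranked higher on 4+5+5 = 14 ballots, Model S1 on 5. Cirrus wins 14–5.
Cirrus vs Concept 3: Cirrus, 13–6.
Cirrus beats Model S1, Concept 3; loses to Echo — 2 pairwise wins.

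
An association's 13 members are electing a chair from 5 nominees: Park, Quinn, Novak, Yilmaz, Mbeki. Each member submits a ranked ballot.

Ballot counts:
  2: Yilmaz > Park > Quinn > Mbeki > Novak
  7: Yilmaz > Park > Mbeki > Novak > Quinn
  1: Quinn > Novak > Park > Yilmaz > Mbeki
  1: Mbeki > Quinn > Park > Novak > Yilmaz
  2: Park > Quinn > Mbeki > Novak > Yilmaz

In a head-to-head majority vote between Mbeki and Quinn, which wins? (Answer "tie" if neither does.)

Mbeki

Ballots ranking Mbeki above Quinn: 7 + 1 = 8.
Ballots ranking Quinn above Mbeki: 13 − 8 = 5.
Mbeki wins the head-to-head 8–5.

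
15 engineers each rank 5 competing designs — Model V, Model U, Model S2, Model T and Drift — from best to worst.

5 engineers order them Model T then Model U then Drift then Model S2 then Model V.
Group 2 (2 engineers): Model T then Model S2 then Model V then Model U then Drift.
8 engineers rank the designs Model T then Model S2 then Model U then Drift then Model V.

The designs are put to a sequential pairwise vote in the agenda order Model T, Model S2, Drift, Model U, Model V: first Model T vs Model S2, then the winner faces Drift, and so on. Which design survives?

Model T

Round 1: Model T vs Model S2 — 15–0, Model T advances.
Round 2: Model T vs Drift — 15–0, Model T advances.
Round 3: Model T vs Model U — 15–0, Model T advances.
Round 4: Model T vs Model V — 15–0, Model T advances.
The agenda winner is Model T.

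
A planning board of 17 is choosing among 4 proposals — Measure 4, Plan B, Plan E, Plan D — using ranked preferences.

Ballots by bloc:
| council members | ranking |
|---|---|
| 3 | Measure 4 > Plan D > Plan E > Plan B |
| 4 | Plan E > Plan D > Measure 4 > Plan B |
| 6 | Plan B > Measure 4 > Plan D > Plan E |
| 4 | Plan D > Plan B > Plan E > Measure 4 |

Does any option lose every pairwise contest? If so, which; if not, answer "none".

Plan E

Pairwise majorities:
Measure 4 vs Plan B: 3+4 = 7 for Measure 4, 10 for Plan B — Plan B by 10–7.
Measure 4 vs Plan E: Measure 4 preferred on 3+6 = 9 ballots; Measure 4 wins 9–8.
Measure 4–Plan D: Measure 4 9–8.
Plan B vs Plan E: 10 to 7, Plan B.
Plan B vs Plan D: Plan B is ranked higher on 6 ballots, Plan D on 11. Plan D wins 11–6.
Plan E–Plan D: Plan D 13–4.
Only Plan E has no wins; Plan E is the Condorcet loser.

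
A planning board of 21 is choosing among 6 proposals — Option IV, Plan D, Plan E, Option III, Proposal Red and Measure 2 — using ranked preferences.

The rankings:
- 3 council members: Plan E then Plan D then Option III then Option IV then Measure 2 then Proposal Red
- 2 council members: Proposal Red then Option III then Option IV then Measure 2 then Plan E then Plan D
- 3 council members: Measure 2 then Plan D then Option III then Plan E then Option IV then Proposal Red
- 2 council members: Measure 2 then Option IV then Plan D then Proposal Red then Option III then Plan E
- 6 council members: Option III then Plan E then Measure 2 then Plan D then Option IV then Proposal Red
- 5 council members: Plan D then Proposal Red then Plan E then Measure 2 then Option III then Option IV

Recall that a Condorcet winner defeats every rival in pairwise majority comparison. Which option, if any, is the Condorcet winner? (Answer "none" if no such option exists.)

Pairwise majorities:
Option IV vs Plan D: Option IV is ranked higher on 2+2 = 4 ballots, Plan D on 17. Plan D wins 17–4.
Option IV vs Plan E: 2+2 = 4 for Option IV, 17 for Plan E — Plan E by 17–4.
Option IV vs Option III: Option IV is ranked higher on 2 ballots, Option III on 19. Option III wins 19–2.
Option IV vs Proposal Red: Option IV preferred on 3+3+2+6 = 14 ballots; Option IV wins 14–7.
Option IV vs Measure 2: 3+2 = 5 for Option IV, 16 for Measure 2 — Measure 2 by 16–5.
Plan D vs Plan E: 3+2+5 = 10 for Plan D, 11 for Plan E — Plan E by 11–10.
Plan D vs Option III: 13 to 8, Plan D.
Plan D vs Proposal Red: 3+3+2+6+5 = 19 for Plan D, 2 for Proposal Red — Plan D by 19–2.
Plan D vs Measure 2: 3+5 = 8 for Plan D, 13 for Measure 2 — Measure 2 by 13–8.
Plan E vs Option III: 3+5 = 8 for Plan E, 13 for Option III — Option III by 13–8.
Plan E vs Proposal Red: Plan E preferred on 3+3+6 = 12 ballots; Plan E wins 12–9.
Plan E vs Measure 2: Plan E preferred on 3+6+5 = 14 ballots; Plan E wins 14–7.
Option III vs Proposal Red: Option III is ranked higher on 3+3+6 = 12 ballots, Proposal Red on 9. Option III wins 12–9.
Option III vs Measure 2: Option III preferred on 3+2+6 = 11 ballots; Option III wins 11–10.
Proposal Red vs Measure 2: Proposal Red is ranked higher on 2+5 = 7 ballots, Measure 2 on 14. Measure 2 wins 14–7.
Every option loses at least once (Option IV loses to Plan D; Plan D loses to Plan E; Plan E loses to Option III; Option III loses to Plan D; Proposal Red loses to Option IV; Measure 2 loses to Plan E). The majority relation contains the cycle Plan D > Option III > Plan E > Plan D, so there is no Condorcet winner.

none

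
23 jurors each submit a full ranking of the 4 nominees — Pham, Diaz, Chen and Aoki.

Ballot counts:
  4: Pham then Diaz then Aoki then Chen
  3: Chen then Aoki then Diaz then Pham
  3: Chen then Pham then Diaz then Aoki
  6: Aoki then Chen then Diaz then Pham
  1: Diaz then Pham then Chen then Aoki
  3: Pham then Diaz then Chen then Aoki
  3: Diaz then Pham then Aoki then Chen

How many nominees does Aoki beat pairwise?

1

Aoki against each rival (23 jurors):
Aoki–Pham: Pham 14–9.
Aoki vs Diaz: 3+6 = 9 for Aoki, 14 for Diaz — Diaz by 14–9.
Aoki vs Chen: 13 to 10, Aoki.
Aoki beats Chen; loses to Pham, Diaz — 1 pairwise win.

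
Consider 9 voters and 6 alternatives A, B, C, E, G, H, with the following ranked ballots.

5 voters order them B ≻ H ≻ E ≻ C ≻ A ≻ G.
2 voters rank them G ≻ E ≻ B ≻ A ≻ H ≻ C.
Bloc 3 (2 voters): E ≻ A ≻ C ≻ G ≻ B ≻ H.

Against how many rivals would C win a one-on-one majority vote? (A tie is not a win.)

2

C against each rival (9 voters):
C vs A: 5 for C, 4 for A — C by 5–4.
C vs B: C is ranked higher on 2 ballots, B on 7. B wins 7–2.
C vs E: C is ranked higher on 0 ballots, E on 9. E wins 9–0.
C vs G: C preferred on 5+2 = 7 ballots; C wins 7–2.
C vs H: H wins 7–2.
C beats A, G; loses to B, E, H — 2 pairwise wins.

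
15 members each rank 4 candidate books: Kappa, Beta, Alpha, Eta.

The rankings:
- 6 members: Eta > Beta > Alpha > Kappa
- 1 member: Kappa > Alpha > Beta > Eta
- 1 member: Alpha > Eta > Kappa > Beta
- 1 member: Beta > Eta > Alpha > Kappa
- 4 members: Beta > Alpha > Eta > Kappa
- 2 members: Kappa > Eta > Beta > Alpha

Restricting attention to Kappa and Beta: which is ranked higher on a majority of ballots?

Ballots ranking Kappa above Beta: 1 + 1 + 2 = 4.
Ballots ranking Beta above Kappa: 15 − 4 = 11.
Beta wins the head-to-head 11–4.

Beta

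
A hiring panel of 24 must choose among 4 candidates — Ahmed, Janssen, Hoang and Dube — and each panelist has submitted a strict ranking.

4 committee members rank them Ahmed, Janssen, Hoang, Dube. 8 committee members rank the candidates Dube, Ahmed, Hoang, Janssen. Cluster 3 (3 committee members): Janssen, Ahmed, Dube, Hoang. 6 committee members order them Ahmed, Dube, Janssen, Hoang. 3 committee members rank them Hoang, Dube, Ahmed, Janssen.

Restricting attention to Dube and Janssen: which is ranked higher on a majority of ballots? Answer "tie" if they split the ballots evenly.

Dube

Ballots ranking Dube above Janssen: 8 + 6 + 3 = 17.
Ballots ranking Janssen above Dube: 24 − 17 = 7.
Dube wins the head-to-head 17–7.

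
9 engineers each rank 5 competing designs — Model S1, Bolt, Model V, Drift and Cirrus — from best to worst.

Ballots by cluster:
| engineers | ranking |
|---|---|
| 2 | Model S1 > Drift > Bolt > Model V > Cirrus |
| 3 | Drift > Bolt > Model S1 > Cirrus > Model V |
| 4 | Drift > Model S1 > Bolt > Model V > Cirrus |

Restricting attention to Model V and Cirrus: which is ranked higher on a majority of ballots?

Ballots ranking Model V above Cirrus: 2 + 4 = 6.
Ballots ranking Cirrus above Model V: 9 − 6 = 3.
Model V wins the head-to-head 6–3.

Model V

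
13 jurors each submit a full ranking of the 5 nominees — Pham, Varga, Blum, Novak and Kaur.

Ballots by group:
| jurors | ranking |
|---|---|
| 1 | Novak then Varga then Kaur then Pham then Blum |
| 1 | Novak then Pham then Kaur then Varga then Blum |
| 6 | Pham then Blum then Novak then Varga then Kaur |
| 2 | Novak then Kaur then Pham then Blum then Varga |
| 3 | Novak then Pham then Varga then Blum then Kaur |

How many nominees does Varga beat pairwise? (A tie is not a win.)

Varga against each rival (13 jurors):
Varga vs Pham: Varga is ranked higher on 1 ballot, Pham on 12. Pham wins 12–1.
Varga vs Blum: Varga is ranked higher on 1+1+3 = 5 ballots, Blum on 8. Blum wins 8–5.
Varga vs Novak: 0 for Varga, 13 for Novak — Novak by 13–0.
Varga vs Kaur: 1+6+3 = 10 for Varga, 3 for Kaur — Varga by 10–3.
Varga beats Kaur; loses to Pham, Blum, Novak — 1 pairwise win.

1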